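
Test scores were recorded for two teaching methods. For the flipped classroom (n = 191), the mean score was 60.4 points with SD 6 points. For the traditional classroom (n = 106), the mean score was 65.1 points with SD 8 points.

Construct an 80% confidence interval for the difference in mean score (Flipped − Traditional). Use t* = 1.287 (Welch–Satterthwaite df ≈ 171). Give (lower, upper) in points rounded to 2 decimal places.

(-5.85, -3.55)

Per-group SEs: s₁/√n₁ = 6/√191 = 0.4341, s₂/√n₂ = 8/√106 = 0.7770.
Unpooled SE of the difference: √(0.18844281 + 0.603729) = 0.8900.
Margin of error = t* · SE = 1.287 × 0.8900 = 1.1454.
x̄₁ − x̄₂ = 60.4 − 65.1 = -4.7000.
CI: -4.7000 ± 1.1454 = (-5.85, -3.55).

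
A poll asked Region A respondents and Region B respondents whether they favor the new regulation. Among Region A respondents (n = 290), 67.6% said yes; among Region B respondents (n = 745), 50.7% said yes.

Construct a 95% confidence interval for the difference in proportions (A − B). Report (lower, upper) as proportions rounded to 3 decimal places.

Each SE is √(p̂(1−p̂)/n): √(0.6760·0.3240/290) = 0.02748 and √(0.5070·0.4930/745) = 0.01832.
SE(p̂₁ − p̂₂) = √(SE₁² + SE₂²) = √(0.0007551504 + 0.0003356224) = 0.03303, since the two samples are independent.
At 95% confidence z* = 1.960; margin = 1.960 × 0.03303 = 0.06474.
The difference is 0.6760 − 0.5070 = 0.1690, so the interval is 0.1690 ± 0.06474 = (0.104, 0.234).

(0.104, 0.234)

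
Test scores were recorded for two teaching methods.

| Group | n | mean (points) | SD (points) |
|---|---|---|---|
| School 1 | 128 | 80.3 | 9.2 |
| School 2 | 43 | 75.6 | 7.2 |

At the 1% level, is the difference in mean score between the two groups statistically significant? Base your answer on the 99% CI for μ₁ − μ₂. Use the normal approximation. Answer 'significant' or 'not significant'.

significant

Standard errors of each mean: 9.2/√128 = 0.8132 and 7.2/√43 = 1.0980.
SE(x̄₁ − x̄₂) = √(0.8132² + 1.0980²) = 1.3663 for independent samples with unequal variances.
With z* = 2.576, the margin is 2.576 × 1.3663 = 3.5196.
x̄₁ − x̄₂ = 80.3 − 75.6 = 4.7000; the interval is 4.7000 ± 3.5196 = (1.1804, 8.2196).
The interval (1.1804, 8.2196) does not contain 0, so the difference is significant.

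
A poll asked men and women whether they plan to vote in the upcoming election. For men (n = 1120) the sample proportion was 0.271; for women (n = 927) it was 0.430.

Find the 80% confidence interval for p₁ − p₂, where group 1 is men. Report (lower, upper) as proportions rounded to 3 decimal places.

(-0.186, -0.132)

The two standard errors are √(0.2710×0.7290/1120) = 0.01328 and √(0.4300×0.5700/927) = 0.01626.
Because the samples are independent, SE_diff = √(0.01328² + 0.01626²) = 0.02099.
Using z* = 1.282 for 80%, ME = 1.282 × 0.02099 = 0.02691.
p̂₁ − p̂₂ = -0.1590; interval -0.1590 ± 0.02691 gives (-0.186, -0.132).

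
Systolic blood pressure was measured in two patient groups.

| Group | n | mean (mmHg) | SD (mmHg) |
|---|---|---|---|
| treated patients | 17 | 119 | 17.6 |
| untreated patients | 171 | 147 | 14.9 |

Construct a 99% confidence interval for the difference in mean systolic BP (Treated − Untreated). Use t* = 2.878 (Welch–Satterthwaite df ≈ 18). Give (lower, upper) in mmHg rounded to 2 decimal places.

Standard errors of each mean: 17.6/√17 = 4.2686 and 14.9/√171 = 1.1394.
SE(x̄₁ − x̄₂) = √(4.2686² + 1.1394²) = 4.4181 for independent samples with unequal variances.
With t* = 2.878, the margin is 2.878 × 4.4181 = 12.7153.
x̄₁ − x̄₂ = 119 − 147 = -28.0000; the interval is -28.0000 ± 12.7153 = (-40.72, -15.28).

(-40.72, -15.28)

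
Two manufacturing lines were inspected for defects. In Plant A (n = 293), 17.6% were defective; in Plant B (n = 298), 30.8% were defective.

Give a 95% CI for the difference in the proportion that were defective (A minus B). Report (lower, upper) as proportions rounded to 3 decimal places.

The two standard errors are √(0.1760×0.8240/293) = 0.02225 and √(0.3080×0.6920/298) = 0.02674.
Because the samples are independent, SE_diff = √(0.02225² + 0.02674²) = 0.03479.
Using z* = 1.960 for 95%, ME = 1.960 × 0.03479 = 0.06819.
p̂₁ − p̂₂ = -0.1320; interval -0.1320 ± 0.06819 gives (-0.200, -0.064).

(-0.200, -0.064)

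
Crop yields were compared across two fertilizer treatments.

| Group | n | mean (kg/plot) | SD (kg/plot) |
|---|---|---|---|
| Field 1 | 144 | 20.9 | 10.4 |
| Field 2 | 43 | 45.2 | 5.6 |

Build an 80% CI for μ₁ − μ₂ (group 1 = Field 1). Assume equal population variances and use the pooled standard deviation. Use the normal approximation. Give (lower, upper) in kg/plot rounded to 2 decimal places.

Pooled variance s_p² = [143·10.4² + 42·5.6²] / (144+43−2) = 90.7243, so s_p = 9.5249.
SE_diff = s_p·√(1/n₁ + 1/n₂) = 9.5249·√(1/144 + 1/43) = 1.6553.
z* = 1.282; margin = 1.282 × 1.6553 = 2.1221.
Difference = 20.9 − 45.2 = -24.3000.
-24.3000 ± 2.1221 → (-26.42, -22.18).

(-26.42, -22.18)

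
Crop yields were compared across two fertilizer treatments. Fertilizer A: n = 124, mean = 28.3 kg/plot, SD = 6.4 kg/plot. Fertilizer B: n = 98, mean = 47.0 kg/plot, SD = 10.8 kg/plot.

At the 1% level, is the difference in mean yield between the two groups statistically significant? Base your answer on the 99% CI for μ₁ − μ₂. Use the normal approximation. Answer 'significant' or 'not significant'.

significant

SE₁ = s₁/√n₁ = 6.4/√124 = 0.5747; SE₂ = 10.8/√98 = 1.0910.
Independent samples, unequal variances: SE_diff = √(SE₁² + SE₂²) = √(0.33028009 + 1.190281) = 1.2331.
z* = 2.576, so margin of error = 2.576 × 1.2331 = 3.1765.
Difference in means = 28.3 − 47.0 = -18.7000.
-18.7000 ± 3.1765 → (-21.8765, -15.5235).
The interval (-21.8765, -15.5235) does not contain 0, so the difference is significant.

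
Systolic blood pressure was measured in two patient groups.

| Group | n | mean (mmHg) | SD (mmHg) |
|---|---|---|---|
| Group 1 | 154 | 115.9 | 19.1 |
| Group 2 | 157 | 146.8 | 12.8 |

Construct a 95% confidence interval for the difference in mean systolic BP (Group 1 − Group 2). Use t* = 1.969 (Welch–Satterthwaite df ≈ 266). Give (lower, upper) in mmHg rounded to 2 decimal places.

Per-group SEs: s₁/√n₁ = 19.1/√154 = 1.5391, s₂/√n₂ = 12.8/√157 = 1.0216.
Unpooled SE of the difference: √(2.36882881 + 1.04366656) = 1.8473.
Margin of error = t* · SE = 1.969 × 1.8473 = 3.6373.
x̄₁ − x̄₂ = 115.9 − 146.8 = -30.9000.
CI: -30.9000 ± 3.6373 = (-34.54, -27.26).

(-34.54, -27.26)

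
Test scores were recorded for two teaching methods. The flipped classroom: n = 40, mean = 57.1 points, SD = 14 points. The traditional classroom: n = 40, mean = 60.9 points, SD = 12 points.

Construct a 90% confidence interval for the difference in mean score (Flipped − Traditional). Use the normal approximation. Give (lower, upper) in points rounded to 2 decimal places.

(-8.60, 1.00)

Standard errors of each mean: 14/√40 = 2.2136 and 12/√40 = 1.8974.
SE(x̄₁ − x̄₂) = √(2.2136² + 1.8974²) = 2.9155 for independent samples with unequal variances.
With z* = 1.645, the margin is 1.645 × 2.9155 = 4.7960.
x̄₁ − x̄₂ = 57.1 − 60.9 = -3.8000; the interval is -3.8000 ± 4.7960 = (-8.60, 1.00).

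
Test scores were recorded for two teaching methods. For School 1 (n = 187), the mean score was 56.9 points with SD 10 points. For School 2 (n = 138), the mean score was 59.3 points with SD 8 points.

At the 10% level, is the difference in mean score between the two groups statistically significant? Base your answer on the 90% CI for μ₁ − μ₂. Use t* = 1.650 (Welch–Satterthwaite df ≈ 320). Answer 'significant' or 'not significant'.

SE₁ = s₁/√n₁ = 10/√187 = 0.7313; SE₂ = 8/√138 = 0.6810.
Independent samples, unequal variances: SE_diff = √(SE₁² + SE₂²) = √(0.53479969 + 0.463761) = 0.9993.
t* = 1.650, so margin of error = 1.650 × 0.9993 = 1.6488.
Difference in means = 56.9 − 59.3 = -2.4000.
-2.4000 ± 1.6488 → (-4.0488, -0.7512).
The interval (-4.0488, -0.7512) does not contain 0, so the difference is significant.

significant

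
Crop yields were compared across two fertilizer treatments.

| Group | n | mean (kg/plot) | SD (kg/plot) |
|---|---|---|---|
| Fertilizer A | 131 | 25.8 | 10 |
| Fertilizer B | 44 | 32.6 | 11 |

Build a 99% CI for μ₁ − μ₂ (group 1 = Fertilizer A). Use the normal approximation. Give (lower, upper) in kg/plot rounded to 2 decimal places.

Per-group SEs: s₁/√n₁ = 10/√131 = 0.8737, s₂/√n₂ = 11/√44 = 1.6583.
Unpooled SE of the difference: √(0.76335169 + 2.74995889) = 1.8744.
Margin of error = z* · SE = 2.576 × 1.8744 = 4.8285.
x̄₁ − x̄₂ = 25.8 − 32.6 = -6.8000.
CI: -6.8000 ± 4.8285 = (-11.63, -1.97).

(-11.63, -1.97)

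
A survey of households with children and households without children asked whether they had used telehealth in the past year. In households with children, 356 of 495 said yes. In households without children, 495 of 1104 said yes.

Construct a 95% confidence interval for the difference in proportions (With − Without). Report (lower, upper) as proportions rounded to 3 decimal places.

(0.222, 0.320)

p̂₁ = 356/495 = 0.7192 and p̂₂ = 495/1104 = 0.4484.
SE₁ = √(p̂₁(1−p̂₁)/n₁) = √(0.7192·0.2808/495) = 0.02020; SE₂ = √(0.4484·0.5516/1104) = 0.01497.
Independent samples: SE of the difference = √(SE₁² + SE₂²) = √(0.00040804 + 0.0002241009) = 0.02514.
z* for 95% confidence is 1.960, so the margin of error is 1.960 × 0.02514 = 0.04927.
Point estimate p̂₁ − p̂₂ = 0.7192 − 0.4484 = 0.2708.
0.2708 ± 0.04927 → (0.222, 0.320).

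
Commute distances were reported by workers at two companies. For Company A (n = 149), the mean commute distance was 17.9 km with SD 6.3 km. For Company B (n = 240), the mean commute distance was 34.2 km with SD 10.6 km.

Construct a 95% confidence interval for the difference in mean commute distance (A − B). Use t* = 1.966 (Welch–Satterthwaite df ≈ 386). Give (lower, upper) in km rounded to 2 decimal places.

(-17.98, -14.62)

Per-group SEs: s₁/√n₁ = 6.3/√149 = 0.5161, s₂/√n₂ = 10.6/√240 = 0.6842.
Unpooled SE of the difference: √(0.26635921 + 0.46812964) = 0.8570.
Margin of error = t* · SE = 1.966 × 0.8570 = 1.6849.
x̄₁ − x̄₂ = 17.9 − 34.2 = -16.3000.
CI: -16.3000 ± 1.6849 = (-17.98, -14.62).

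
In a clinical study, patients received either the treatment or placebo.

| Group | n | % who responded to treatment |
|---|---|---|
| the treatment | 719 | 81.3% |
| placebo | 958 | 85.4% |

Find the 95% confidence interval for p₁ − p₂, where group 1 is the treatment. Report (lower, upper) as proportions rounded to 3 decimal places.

(-0.077, -0.005)

The two standard errors are √(0.8130×0.1870/719) = 0.01454 and √(0.8540×0.1460/958) = 0.01141.
Because the samples are independent, SE_diff = √(0.01454² + 0.01141²) = 0.01848.
Using z* = 1.960 for 95%, ME = 1.960 × 0.01848 = 0.03622.
p̂₁ − p̂₂ = -0.0410; interval -0.0410 ± 0.03622 gives (-0.077, -0.005).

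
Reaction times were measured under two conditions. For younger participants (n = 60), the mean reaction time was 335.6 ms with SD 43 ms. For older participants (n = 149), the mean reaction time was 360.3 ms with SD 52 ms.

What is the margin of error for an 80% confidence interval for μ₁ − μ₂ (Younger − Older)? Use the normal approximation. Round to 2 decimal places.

Standard errors of each mean: 43/√60 = 5.5513 and 52/√149 = 4.2600.
SE(x̄₁ − x̄₂) = √(5.5513² + 4.2600²) = 6.9975 for independent samples with unequal variances.
With z* = 1.282, the margin is 1.282 × 6.9975 = 8.9708.

8.97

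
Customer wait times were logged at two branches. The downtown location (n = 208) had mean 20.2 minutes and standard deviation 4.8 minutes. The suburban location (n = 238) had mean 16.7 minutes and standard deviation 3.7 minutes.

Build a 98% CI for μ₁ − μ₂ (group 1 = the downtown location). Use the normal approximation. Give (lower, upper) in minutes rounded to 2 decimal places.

SE₁ = s₁/√n₁ = 4.8/√208 = 0.3328; SE₂ = 3.7/√238 = 0.2398.
Independent samples, unequal variances: SE_diff = √(SE₁² + SE₂²) = √(0.11075584 + 0.05750404) = 0.4102.
z* = 2.326, so margin of error = 2.326 × 0.4102 = 0.9541.
Difference in means = 20.2 − 16.7 = 3.5000.
3.5000 ± 0.9541 → (2.55, 4.45).

(2.55, 4.45)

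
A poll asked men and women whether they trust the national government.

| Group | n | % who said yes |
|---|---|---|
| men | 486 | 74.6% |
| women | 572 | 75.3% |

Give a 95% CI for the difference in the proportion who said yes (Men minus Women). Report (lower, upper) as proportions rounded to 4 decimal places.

The two standard errors are √(0.7460×0.2540/486) = 0.01975 and √(0.7530×0.2470/572) = 0.01803.
Because the samples are independent, SE_diff = √(0.01975² + 0.01803²) = 0.02674.
Using z* = 1.960 for 95%, ME = 1.960 × 0.02674 = 0.05241.
p̂₁ − p̂₂ = -0.0070; interval -0.0070 ± 0.05241 gives (-0.0594, 0.0454).

(-0.0594, 0.0454)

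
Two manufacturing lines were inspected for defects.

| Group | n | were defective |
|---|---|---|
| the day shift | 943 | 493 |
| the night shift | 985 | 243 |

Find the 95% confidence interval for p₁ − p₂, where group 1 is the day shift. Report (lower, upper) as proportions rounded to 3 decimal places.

p̂₁ = 493/943 = 0.5228 and p̂₂ = 243/985 = 0.2467.
SE₁ = √(p̂₁(1−p̂₁)/n₁) = √(0.5228·0.4772/943) = 0.01627; SE₂ = √(0.2467·0.7533/985) = 0.01374.
Independent samples: SE of the difference = √(SE₁² + SE₂²) = √(0.0002647129 + 0.0001887876) = 0.02130.
z* for 95% confidence is 1.960, so the margin of error is 1.960 × 0.02130 = 0.04175.
Point estimate p̂₁ − p̂₂ = 0.5228 − 0.2467 = 0.2761.
0.2761 ± 0.04175 → (0.234, 0.318).

(0.234, 0.318)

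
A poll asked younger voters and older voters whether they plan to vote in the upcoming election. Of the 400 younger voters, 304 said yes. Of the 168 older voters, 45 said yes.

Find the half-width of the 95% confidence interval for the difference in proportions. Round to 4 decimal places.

Sample proportions: 304/400 = 0.7600, 45/168 = 0.2679.
Each SE is √(p̂(1−p̂)/n): √(0.7600·0.2400/400) = 0.02135 and √(0.2679·0.7321/168) = 0.03417.
SE(p̂₁ − p̂₂) = √(SE₁² + SE₂²) = √(0.0004558225 + 0.0011675889) = 0.04029, since the two samples are independent.
At 95% confidence z* = 1.960; margin = 1.960 × 0.04029 = 0.07897.

0.0790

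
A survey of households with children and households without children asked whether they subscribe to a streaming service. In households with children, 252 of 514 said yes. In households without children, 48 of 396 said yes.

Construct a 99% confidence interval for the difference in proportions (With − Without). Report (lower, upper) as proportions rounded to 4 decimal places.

(0.2983, 0.4399)

Sample proportions: 252/514 = 0.4903, 48/396 = 0.1212.
Each SE is √(p̂(1−p̂)/n): √(0.4903·0.5097/514) = 0.02205 and √(0.1212·0.8788/396) = 0.01640.
SE(p̂₁ − p̂₂) = √(SE₁² + SE₂²) = √(0.0004862025 + 0.00026896) = 0.02748, since the two samples are independent.
At 99% confidence z* = 2.576; margin = 2.576 × 0.02748 = 0.07079.
The difference is 0.4903 − 0.1212 = 0.3691, so the interval is 0.3691 ± 0.07079 = (0.2983, 0.4399).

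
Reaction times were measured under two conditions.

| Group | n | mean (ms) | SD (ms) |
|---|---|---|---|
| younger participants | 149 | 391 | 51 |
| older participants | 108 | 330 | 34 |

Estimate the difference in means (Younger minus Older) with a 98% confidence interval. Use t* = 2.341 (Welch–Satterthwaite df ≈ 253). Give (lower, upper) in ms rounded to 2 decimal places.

(48.58, 73.42)

Standard errors of each mean: 51/√149 = 4.1781 and 34/√108 = 3.2717.
SE(x̄₁ − x̄₂) = √(4.1781² + 3.2717²) = 5.3067 for independent samples with unequal variances.
With t* = 2.341, the margin is 2.341 × 5.3067 = 12.4230.
x̄₁ − x̄₂ = 391 − 330 = 61.0000; the interval is 61.0000 ± 12.4230 = (48.58, 73.42).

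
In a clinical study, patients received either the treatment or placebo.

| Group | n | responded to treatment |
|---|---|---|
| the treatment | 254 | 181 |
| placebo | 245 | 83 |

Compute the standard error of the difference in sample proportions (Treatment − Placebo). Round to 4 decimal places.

Sample proportions: 181/254 = 0.7126, 83/245 = 0.3388.
Each SE is √(p̂(1−p̂)/n): √(0.7126·0.2874/254) = 0.02840 and √(0.3388·0.6612/245) = 0.03024.
SE(p̂₁ − p̂₂) = √(SE₁² + SE₂²) = √(0.00080656 + 0.0009144576) = 0.04149, since the two samples are independent.

0.0415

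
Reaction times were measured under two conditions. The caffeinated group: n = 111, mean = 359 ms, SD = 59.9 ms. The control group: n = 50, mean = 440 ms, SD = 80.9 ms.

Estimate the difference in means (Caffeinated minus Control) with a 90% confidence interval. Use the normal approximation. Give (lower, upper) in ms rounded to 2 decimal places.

SE₁ = s₁/√n₁ = 59.9/√111 = 5.6855; SE₂ = 80.9/√50 = 11.4410.
Independent samples, unequal variances: SE_diff = √(SE₁² + SE₂²) = √(32.32491025 + 130.896481) = 12.7758.
z* = 1.645, so margin of error = 1.645 × 12.7758 = 21.0162.
Difference in means = 359 − 440 = -81.0000.
-81.0000 ± 21.0162 → (-102.02, -59.98).

(-102.02, -59.98)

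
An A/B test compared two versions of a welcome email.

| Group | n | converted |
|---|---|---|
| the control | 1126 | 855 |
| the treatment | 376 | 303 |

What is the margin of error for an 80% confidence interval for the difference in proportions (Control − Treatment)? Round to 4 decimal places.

0.0308

p̂₁ = 855/1126 = 0.7593 and p̂₂ = 303/376 = 0.8059.
SE₁ = √(p̂₁(1−p̂₁)/n₁) = √(0.7593·0.2407/1126) = 0.01274; SE₂ = √(0.8059·0.1941/376) = 0.02040.
Independent samples: SE of the difference = √(SE₁² + SE₂²) = √(0.0001623076 + 0.00041616) = 0.02405.
z* for 80% confidence is 1.282, so the margin of error is 1.282 × 0.02405 = 0.03083.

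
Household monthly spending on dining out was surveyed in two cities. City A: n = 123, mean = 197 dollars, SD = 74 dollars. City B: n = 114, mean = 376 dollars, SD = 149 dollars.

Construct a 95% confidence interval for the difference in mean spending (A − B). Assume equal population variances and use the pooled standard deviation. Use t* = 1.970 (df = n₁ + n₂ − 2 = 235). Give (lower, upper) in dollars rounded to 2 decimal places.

s_p = √[((n₁−1)s₁² + (n₂−1)s₂²)/(n₁+n₂−2)] = √[(122·74² + 113·149²)/235] = 116.2679.
SE = 116.2679·√(1/123 + 1/114) = 15.1157.
With t* = 1.970, margin = 1.970 × 15.1157 = 29.7779.
x̄₁ − x̄₂ = 197 − 376 = -179.0000; interval -179.0000 ± 29.7779 = (-208.78, -149.22).

(-208.78, -149.22)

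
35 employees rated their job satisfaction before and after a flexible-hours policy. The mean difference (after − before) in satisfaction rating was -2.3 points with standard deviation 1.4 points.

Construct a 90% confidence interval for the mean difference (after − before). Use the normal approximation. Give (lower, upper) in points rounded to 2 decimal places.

This is a matched-pairs design, so SE = s_d/√n = 1.4/√35 = 0.2366.
Margin = 1.645 × 0.2366 = 0.3892; the interval is -2.3 ± 0.3892 = (-2.69, -1.91).

(-2.69, -1.91)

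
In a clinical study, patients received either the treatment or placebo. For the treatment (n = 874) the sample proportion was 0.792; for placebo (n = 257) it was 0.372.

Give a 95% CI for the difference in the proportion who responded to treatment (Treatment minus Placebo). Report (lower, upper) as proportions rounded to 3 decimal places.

The two standard errors are √(0.7920×0.2080/874) = 0.01373 and √(0.3720×0.6280/257) = 0.03015.
Because the samples are independent, SE_diff = √(0.01373² + 0.03015²) = 0.03313.
Using z* = 1.960 for 95%, ME = 1.960 × 0.03313 = 0.06493.
p̂₁ − p̂₂ = 0.4200; interval 0.4200 ± 0.06493 gives (0.355, 0.485).

(0.355, 0.485)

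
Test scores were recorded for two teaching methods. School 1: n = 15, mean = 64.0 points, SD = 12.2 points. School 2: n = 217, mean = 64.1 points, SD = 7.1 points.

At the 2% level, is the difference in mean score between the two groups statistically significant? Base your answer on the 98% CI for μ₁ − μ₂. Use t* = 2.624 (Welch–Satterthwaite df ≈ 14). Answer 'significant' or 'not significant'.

SE₁ = s₁/√n₁ = 12.2/√15 = 3.1500; SE₂ = 7.1/√217 = 0.4820.
Independent samples, unequal variances: SE_diff = √(SE₁² + SE₂²) = √(9.9225 + 0.232324) = 3.1867.
t* = 2.624, so margin of error = 2.624 × 3.1867 = 8.3619.
Difference in means = 64.0 − 64.1 = -0.1000.
-0.1000 ± 8.3619 → (-8.4619, 8.2619).
The interval (-8.4619, 8.2619) contains 0, so the difference is not significant.

not significant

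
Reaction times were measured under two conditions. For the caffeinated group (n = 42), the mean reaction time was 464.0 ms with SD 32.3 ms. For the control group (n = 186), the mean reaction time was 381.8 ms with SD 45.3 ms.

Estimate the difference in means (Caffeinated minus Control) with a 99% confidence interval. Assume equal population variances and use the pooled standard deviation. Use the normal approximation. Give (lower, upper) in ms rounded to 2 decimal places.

s_p = √[((n₁−1)s₁² + (n₂−1)s₂²)/(n₁+n₂−2)] = √[(41·32.3² + 185·45.3²)/226] = 43.2328.
SE = 43.2328·√(1/42 + 1/186) = 7.3858.
With z* = 2.576, margin = 2.576 × 7.3858 = 19.0258.
x̄₁ − x̄₂ = 464.0 − 381.8 = 82.2000; interval 82.2000 ± 19.0258 = (63.17, 101.23).

(63.17, 101.23)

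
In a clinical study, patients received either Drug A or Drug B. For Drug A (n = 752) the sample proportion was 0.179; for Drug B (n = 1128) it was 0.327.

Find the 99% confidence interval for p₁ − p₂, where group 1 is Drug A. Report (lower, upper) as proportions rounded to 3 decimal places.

(-0.199, -0.097)

Each SE is √(p̂(1−p̂)/n): √(0.1790·0.8210/752) = 0.01398 and √(0.3270·0.6730/1128) = 0.01397.
SE(p̂₁ − p̂₂) = √(SE₁² + SE₂²) = √(0.0001954404 + 0.0001951609) = 0.01976, since the two samples are independent.
At 99% confidence z* = 2.576; margin = 2.576 × 0.01976 = 0.05090.
The difference is 0.1790 − 0.3270 = -0.1480, so the interval is -0.1480 ± 0.05090 = (-0.199, -0.097).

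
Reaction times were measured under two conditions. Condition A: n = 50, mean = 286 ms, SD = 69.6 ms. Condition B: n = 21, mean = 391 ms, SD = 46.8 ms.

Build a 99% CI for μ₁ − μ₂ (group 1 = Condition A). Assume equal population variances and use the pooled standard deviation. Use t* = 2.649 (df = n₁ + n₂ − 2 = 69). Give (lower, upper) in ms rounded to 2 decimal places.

Pooled variance s_p² = [49·69.6² + 20·46.8²] / (50+21−2) = 4074.9078, so s_p = 63.8350.
SE_diff = s_p·√(1/n₁ + 1/n₂) = 63.8350·√(1/50 + 1/21) = 16.5994.
t* = 2.649; margin = 2.649 × 16.5994 = 43.9718.
Difference = 286 − 391 = -105.0000.
-105.0000 ± 43.9718 → (-148.97, -61.03).

(-148.97, -61.03)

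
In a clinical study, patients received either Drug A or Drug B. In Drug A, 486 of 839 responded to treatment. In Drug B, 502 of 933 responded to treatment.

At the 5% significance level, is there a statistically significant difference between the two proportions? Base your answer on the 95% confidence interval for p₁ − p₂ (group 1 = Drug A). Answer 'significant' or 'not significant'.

not significant

First, p̂₁ = 486/839 = 0.5793; p̂₂ = 502/933 = 0.5380.
The two standard errors are √(0.5793×0.4207/839) = 0.01704 and √(0.5380×0.4620/933) = 0.01632.
Because the samples are independent, SE_diff = √(0.01704² + 0.01632²) = 0.02359.
Using z* = 1.960 for 95%, ME = 1.960 × 0.02359 = 0.04624.
p̂₁ − p̂₂ = 0.0413; interval 0.0413 ± 0.04624 gives (-0.00494, 0.08754).
The interval (-0.00494, 0.08754) contains 0, so the difference is not significant.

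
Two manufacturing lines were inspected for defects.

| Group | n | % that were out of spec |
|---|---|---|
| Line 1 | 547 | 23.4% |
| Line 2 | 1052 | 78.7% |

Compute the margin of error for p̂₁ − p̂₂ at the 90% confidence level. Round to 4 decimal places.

SE₁ = √(p̂₁(1−p̂₁)/n₁) = √(0.2340·0.7660/547) = 0.01810; SE₂ = √(0.7870·0.2130/1052) = 0.01262.
Independent samples: SE of the difference = √(SE₁² + SE₂²) = √(0.00032761 + 0.0001592644) = 0.02207.
z* for 90% confidence is 1.645, so the margin of error is 1.645 × 0.02207 = 0.03631.

0.0363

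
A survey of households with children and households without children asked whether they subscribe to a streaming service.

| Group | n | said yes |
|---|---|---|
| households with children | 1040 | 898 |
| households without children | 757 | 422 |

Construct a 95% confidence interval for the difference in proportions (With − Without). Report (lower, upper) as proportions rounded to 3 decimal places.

p̂₁ = 898/1040 = 0.8635 and p̂₂ = 422/757 = 0.5575.
SE₁ = √(p̂₁(1−p̂₁)/n₁) = √(0.8635·0.1365/1040) = 0.01065; SE₂ = √(0.5575·0.4425/757) = 0.01805.
Independent samples: SE of the difference = √(SE₁² + SE₂²) = √(0.0001134225 + 0.0003258025) = 0.02096.
z* for 95% confidence is 1.960, so the margin of error is 1.960 × 0.02096 = 0.04108.
Point estimate p̂₁ − p̂₂ = 0.8635 − 0.5575 = 0.3060.
0.3060 ± 0.04108 → (0.265, 0.347).

(0.265, 0.347)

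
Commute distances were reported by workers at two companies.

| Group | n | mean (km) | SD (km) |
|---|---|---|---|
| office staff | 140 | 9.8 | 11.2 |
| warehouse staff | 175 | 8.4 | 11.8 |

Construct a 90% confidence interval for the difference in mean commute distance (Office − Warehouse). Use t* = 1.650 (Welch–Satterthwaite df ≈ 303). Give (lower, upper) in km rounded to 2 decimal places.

Standard errors of each mean: 11.2/√140 = 0.9466 and 11.8/√175 = 0.8920.
SE(x̄₁ − x̄₂) = √(0.9466² + 0.8920²) = 1.3007 for independent samples with unequal variances.
With t* = 1.650, the margin is 1.650 × 1.3007 = 2.1462.
x̄₁ − x̄₂ = 9.8 − 8.4 = 1.4000; the interval is 1.4000 ± 2.1462 = (-0.75, 3.55).

(-0.75, 3.55)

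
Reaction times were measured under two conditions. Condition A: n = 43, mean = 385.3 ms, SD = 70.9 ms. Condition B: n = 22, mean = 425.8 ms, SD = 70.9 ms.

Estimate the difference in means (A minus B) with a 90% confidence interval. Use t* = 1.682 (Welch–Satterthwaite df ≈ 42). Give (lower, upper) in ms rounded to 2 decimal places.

(-71.76, -9.24)

Standard errors of each mean: 70.9/√43 = 10.8121 and 70.9/√22 = 15.1159.
SE(x̄₁ − x̄₂) = √(10.8121² + 15.1159²) = 18.5847 for independent samples with unequal variances.
With t* = 1.682, the margin is 1.682 × 18.5847 = 31.2595.
x̄₁ − x̄₂ = 385.3 − 425.8 = -40.5000; the interval is -40.5000 ± 31.2595 = (-71.76, -9.24).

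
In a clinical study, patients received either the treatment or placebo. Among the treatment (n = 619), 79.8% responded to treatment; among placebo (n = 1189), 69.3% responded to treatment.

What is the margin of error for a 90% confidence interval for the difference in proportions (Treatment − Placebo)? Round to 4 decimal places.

0.0345

The two standard errors are √(0.7980×0.2020/619) = 0.01614 and √(0.6930×0.3070/1189) = 0.01338.
Because the samples are independent, SE_diff = √(0.01614² + 0.01338²) = 0.02096.
Using z* = 1.645 for 90%, ME = 1.645 × 0.02096 = 0.03448.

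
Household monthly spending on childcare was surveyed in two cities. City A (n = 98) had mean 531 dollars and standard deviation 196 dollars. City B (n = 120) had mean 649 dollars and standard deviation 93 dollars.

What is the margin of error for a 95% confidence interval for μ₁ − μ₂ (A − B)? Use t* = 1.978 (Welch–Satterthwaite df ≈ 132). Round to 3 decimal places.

SE₁ = s₁/√n₁ = 196/√98 = 19.7990; SE₂ = 93/√120 = 8.4897.
Independent samples, unequal variances: SE_diff = √(SE₁² + SE₂²) = √(392.000401 + 72.07500609) = 21.5424.
t* = 1.978, so margin of error = 1.978 × 21.5424 = 42.6109.

42.611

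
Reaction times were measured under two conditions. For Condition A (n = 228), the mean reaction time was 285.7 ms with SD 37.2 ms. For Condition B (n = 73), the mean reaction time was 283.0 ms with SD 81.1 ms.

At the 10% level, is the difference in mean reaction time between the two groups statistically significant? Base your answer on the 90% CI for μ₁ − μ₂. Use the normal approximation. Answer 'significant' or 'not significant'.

SE₁ = s₁/√n₁ = 37.2/√228 = 2.4636; SE₂ = 81.1/√73 = 9.4920.
Independent samples, unequal variances: SE_diff = √(SE₁² + SE₂²) = √(6.06932496 + 90.098064) = 9.8065.
z* = 1.645, so margin of error = 1.645 × 9.8065 = 16.1317.
Difference in means = 285.7 − 283.0 = 2.7000.
2.7000 ± 16.1317 → (-13.4317, 18.8317).
The interval (-13.4317, 18.8317) contains 0, so the difference is not significant.

not significant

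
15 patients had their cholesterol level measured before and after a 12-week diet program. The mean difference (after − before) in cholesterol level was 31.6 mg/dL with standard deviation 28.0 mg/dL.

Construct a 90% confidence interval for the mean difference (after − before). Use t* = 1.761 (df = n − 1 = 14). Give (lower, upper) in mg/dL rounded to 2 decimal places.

(18.87, 44.33)

This is a matched-pairs design, so SE = s_d/√n = 28.0/√15 = 7.2296.
Margin = 1.761 × 7.2296 = 12.7313; the interval is 31.6 ± 12.7313 = (18.87, 44.33).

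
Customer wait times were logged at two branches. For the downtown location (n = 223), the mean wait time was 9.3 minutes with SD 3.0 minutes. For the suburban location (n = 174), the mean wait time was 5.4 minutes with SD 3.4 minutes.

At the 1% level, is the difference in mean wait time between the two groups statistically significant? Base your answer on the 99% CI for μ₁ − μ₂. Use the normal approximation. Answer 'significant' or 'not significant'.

significant

SE₁ = s₁/√n₁ = 3.0/√223 = 0.2009; SE₂ = 3.4/√174 = 0.2578.
Independent samples, unequal variances: SE_diff = √(SE₁² + SE₂²) = √(0.04036081 + 0.06646084) = 0.3268.
z* = 2.576, so margin of error = 2.576 × 0.3268 = 0.8418.
Difference in means = 9.3 − 5.4 = 3.9000.
3.9000 ± 0.8418 → (3.0582, 4.7418).
The interval (3.0582, 4.7418) does not contain 0, so the difference is significant.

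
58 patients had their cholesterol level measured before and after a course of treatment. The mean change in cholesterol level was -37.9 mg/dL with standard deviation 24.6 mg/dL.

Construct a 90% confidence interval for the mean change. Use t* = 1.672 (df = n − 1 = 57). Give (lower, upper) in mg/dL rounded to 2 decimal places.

Paired design: SE = s_d/√n = 24.6/√58 = 3.2301.
t* = 1.672; margin of error = 1.672 × 3.2301 = 5.4007.
-37.9 ± 5.4007 → (-43.30, -32.50).

(-43.30, -32.50)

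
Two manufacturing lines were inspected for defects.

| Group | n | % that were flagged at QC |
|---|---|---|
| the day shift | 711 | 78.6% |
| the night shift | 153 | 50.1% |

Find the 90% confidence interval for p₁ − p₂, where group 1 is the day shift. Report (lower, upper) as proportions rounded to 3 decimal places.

The two standard errors are √(0.7860×0.2140/711) = 0.01538 and √(0.5010×0.4990/153) = 0.04042.
Because the samples are independent, SE_diff = √(0.01538² + 0.04042²) = 0.04325.
Using z* = 1.645 for 90%, ME = 1.645 × 0.04325 = 0.07115.
p̂₁ − p̂₂ = 0.2850; interval 0.2850 ± 0.07115 gives (0.214, 0.356).

(0.214, 0.356)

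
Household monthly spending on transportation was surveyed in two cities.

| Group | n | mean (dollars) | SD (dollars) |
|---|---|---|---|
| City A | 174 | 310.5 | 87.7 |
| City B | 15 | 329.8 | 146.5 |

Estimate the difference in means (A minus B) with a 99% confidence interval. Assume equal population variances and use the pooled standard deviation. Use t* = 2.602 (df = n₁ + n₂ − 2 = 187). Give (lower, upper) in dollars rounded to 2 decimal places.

(-84.69, 46.09)

s_p = √[((n₁−1)s₁² + (n₂−1)s₂²)/(n₁+n₂−2)] = √[(173·87.7² + 14·146.5²)/187] = 93.3931.
SE = 93.3931·√(1/174 + 1/15) = 25.1319.
With t* = 2.602, margin = 2.602 × 25.1319 = 65.3932.
x̄₁ − x̄₂ = 310.5 − 329.8 = -19.3000; interval -19.3000 ± 65.3932 = (-84.69, 46.09).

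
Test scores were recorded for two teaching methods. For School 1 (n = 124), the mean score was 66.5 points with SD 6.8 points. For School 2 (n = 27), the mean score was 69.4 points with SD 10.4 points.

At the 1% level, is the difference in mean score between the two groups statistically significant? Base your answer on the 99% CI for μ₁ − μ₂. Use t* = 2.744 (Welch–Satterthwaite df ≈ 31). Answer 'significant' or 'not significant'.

Per-group SEs: s₁/√n₁ = 6.8/√124 = 0.6107, s₂/√n₂ = 10.4/√27 = 2.0015.
Unpooled SE of the difference: √(0.37295449 + 4.00600225) = 2.0926.
Margin of error = t* · SE = 2.744 × 2.0926 = 5.7421.
x̄₁ − x̄₂ = 66.5 − 69.4 = -2.9000.
CI: -2.9000 ± 5.7421 = (-8.6421, 2.8421).
The interval (-8.6421, 2.8421) contains 0, so the difference is not significant.

not significant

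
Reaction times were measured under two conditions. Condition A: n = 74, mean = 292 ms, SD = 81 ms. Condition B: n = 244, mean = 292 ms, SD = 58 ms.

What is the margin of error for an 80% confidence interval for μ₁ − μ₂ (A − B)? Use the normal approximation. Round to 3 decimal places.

12.976

Standard errors of each mean: 81/√74 = 9.4161 and 58/√244 = 3.7131.
SE(x̄₁ − x̄₂) = √(9.4161² + 3.7131²) = 10.1218 for independent samples with unequal variances.
With z* = 1.282, the margin is 1.282 × 10.1218 = 12.9761.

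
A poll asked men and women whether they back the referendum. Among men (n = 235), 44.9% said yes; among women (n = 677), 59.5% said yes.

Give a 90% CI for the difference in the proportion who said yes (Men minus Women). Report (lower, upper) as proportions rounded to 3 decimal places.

(-0.208, -0.084)

Each SE is √(p̂(1−p̂)/n): √(0.4490·0.5510/235) = 0.03245 and √(0.5950·0.4050/677) = 0.01887.
SE(p̂₁ − p̂₂) = √(SE₁² + SE₂²) = √(0.0010530025 + 0.0003560769) = 0.03754, since the two samples are independent.
At 90% confidence z* = 1.645; margin = 1.645 × 0.03754 = 0.06175.
The difference is 0.4490 − 0.5950 = -0.1460, so the interval is -0.1460 ± 0.06175 = (-0.208, -0.084).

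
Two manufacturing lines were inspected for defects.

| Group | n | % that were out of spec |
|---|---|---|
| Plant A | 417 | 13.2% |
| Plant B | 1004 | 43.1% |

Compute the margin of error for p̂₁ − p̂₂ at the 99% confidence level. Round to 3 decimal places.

0.059

Each SE is √(p̂(1−p̂)/n): √(0.1320·0.8680/417) = 0.01658 and √(0.4310·0.5690/1004) = 0.01563.
SE(p̂₁ − p̂₂) = √(SE₁² + SE₂²) = √(0.0002748964 + 0.0002442969) = 0.02279, since the two samples are independent.
At 99% confidence z* = 2.576; margin = 2.576 × 0.02279 = 0.05871.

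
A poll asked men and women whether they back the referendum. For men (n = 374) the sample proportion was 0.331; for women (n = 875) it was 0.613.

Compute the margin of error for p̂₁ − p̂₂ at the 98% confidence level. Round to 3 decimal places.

0.068

SE₁ = √(p̂₁(1−p̂₁)/n₁) = √(0.3310·0.6690/374) = 0.02433; SE₂ = √(0.6130·0.3870/875) = 0.01647.
Independent samples: SE of the difference = √(SE₁² + SE₂²) = √(0.0005919489 + 0.0002712609) = 0.02938.
z* for 98% confidence is 2.326, so the margin of error is 2.326 × 0.02938 = 0.06834.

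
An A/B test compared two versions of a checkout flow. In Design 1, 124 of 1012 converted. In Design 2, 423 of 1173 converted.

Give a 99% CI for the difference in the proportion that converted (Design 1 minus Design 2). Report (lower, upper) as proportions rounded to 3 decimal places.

(-0.283, -0.193)

First, p̂₁ = 124/1012 = 0.1225; p̂₂ = 423/1173 = 0.3606.
The two standard errors are √(0.1225×0.8775/1012) = 0.01031 and √(0.3606×0.6394/1173) = 0.01402.
Because the samples are independent, SE_diff = √(0.01031² + 0.01402²) = 0.01740.
Using z* = 2.576 for 99%, ME = 2.576 × 0.01740 = 0.04482.
p̂₁ − p̂₂ = -0.2381; interval -0.2381 ± 0.04482 gives (-0.283, -0.193).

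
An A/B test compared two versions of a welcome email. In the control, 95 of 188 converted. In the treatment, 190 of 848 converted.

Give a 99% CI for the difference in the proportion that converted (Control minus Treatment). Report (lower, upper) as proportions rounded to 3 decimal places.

First, p̂₁ = 95/188 = 0.5053; p̂₂ = 190/848 = 0.2241.
The two standard errors are √(0.5053×0.4947/188) = 0.03646 and √(0.2241×0.7759/848) = 0.01432.
Because the samples are independent, SE_diff = √(0.03646² + 0.01432²) = 0.03917.
Using z* = 2.576 for 99%, ME = 2.576 × 0.03917 = 0.10090.
p̂₁ − p̂₂ = 0.2812; interval 0.2812 ± 0.10090 gives (0.180, 0.382).

(0.180, 0.382)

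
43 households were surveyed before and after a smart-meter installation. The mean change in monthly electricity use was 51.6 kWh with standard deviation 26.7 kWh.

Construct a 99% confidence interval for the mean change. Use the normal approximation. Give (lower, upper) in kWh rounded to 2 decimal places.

(41.11, 62.09)

Paired design: SE = s_d/√n = 26.7/√43 = 4.0717.
z* = 2.576; margin of error = 2.576 × 4.0717 = 10.4887.
51.6 ± 10.4887 → (41.11, 62.09).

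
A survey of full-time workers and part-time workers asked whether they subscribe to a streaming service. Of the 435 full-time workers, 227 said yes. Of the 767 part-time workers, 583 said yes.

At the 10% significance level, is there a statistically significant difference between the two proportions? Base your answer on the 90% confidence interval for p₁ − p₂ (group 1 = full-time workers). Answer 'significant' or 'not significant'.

significant

Sample proportions: 227/435 = 0.5218, 583/767 = 0.7601.
Each SE is √(p̂(1−p̂)/n): √(0.5218·0.4782/435) = 0.02395 and √(0.7601·0.2399/767) = 0.01542.
SE(p̂₁ − p̂₂) = √(SE₁² + SE₂²) = √(0.0005736025 + 0.0002377764) = 0.02848, since the two samples are independent.
At 90% confidence z* = 1.645; margin = 1.645 × 0.02848 = 0.04685.
The difference is 0.5218 − 0.7601 = -0.2383, so the interval is -0.2383 ± 0.04685 = (-0.28515, -0.19145).
The interval (-0.28515, -0.19145) does not contain 0, so the difference is significant.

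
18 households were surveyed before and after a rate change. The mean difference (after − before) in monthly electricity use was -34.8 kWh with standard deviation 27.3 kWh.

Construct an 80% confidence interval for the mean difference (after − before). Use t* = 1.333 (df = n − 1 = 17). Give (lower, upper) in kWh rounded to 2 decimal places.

(-43.38, -26.22)

This is a matched-pairs design, so SE = s_d/√n = 27.3/√18 = 6.4347.
Margin = 1.333 × 6.4347 = 8.5775; the interval is -34.8 ± 8.5775 = (-43.38, -26.22).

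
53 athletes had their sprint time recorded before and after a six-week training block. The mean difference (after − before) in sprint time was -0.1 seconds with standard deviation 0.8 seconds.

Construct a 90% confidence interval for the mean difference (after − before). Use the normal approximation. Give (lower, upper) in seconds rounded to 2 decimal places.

This is a matched-pairs design, so SE = s_d/√n = 0.8/√53 = 0.1099.
Margin = 1.645 × 0.1099 = 0.1808; the interval is -0.1 ± 0.1808 = (-0.28, 0.08).

(-0.28, 0.08)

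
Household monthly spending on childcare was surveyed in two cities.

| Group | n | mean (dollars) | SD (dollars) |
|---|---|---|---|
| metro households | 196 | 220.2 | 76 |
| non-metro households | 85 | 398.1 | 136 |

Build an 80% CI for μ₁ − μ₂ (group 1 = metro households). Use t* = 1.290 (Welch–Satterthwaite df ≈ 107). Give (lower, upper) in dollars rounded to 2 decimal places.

(-198.18, -157.62)

Standard errors of each mean: 76/√196 = 5.4286 and 136/√85 = 14.7513.
SE(x̄₁ − x̄₂) = √(5.4286² + 14.7513²) = 15.7185 for independent samples with unequal variances.
With t* = 1.290, the margin is 1.290 × 15.7185 = 20.2769.
x̄₁ − x̄₂ = 220.2 − 398.1 = -177.9000; the interval is -177.9000 ± 20.2769 = (-198.18, -157.62).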